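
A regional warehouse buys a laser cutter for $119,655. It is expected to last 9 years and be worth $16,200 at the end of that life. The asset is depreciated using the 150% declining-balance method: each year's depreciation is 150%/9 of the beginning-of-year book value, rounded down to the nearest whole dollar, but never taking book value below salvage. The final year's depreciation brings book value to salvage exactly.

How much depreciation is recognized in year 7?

Depreciable base = $119,655 − $16,200 = $103,455.
Year 1: ⌊$119,655 × 150%/9⌋ = $19,942. Book value $99,713.
Year 2: ⌊$99,713 × 150%/9⌋ = $16,618. Book value $83,095.
Year 3: ⌊$83,095 × 150%/9⌋ = $13,849. Book value $69,246.
Year 4: ⌊$69,246 × 150%/9⌋ = $11,541. Book value $57,705.
Year 5: ⌊$57,705 × 150%/9⌋ = $9,617. Book value $48,088.
Year 6: ⌊$48,088 × 150%/9⌋ = $8,014. Book value $40,074.
Year 7: ⌊$40,074 × 150%/9⌋ = $6,679. Book value $33,395.

$6,679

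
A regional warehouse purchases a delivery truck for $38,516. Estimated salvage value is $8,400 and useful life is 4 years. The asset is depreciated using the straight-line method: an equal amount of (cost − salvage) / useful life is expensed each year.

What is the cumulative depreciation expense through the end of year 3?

$22,587

Depreciable base = $38,516 − $8,400 = $30,116.
Annual expense = $30,116 / 4 = $7,529.
End of year 1: book value $30,987.
End of year 2: book value $23,458.
End of year 3: book value $15,929.
Accumulated through year 3 = $38,516 − $15,929 = $22,587.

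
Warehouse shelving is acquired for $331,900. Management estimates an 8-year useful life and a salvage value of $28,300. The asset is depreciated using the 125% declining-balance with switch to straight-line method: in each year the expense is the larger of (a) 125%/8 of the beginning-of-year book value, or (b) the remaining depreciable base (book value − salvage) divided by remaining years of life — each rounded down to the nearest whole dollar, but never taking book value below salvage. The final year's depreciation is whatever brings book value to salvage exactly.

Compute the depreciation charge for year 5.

Depreciable base = $331,900 − $28,300 = $303,600.
Year 1: DB = ⌊$331,900 × 125%/8⌋ = $51,859; SL = ⌊$303,600/8⌋ = $37,950 → take DB $51,859. Book value $280,041.
Year 2: DB = ⌊$280,041 × 125%/8⌋ = $43,756; SL = ⌊$251,741/7⌋ = $35,963 → take DB $43,756. Book value $236,285.
Year 3: DB = ⌊$236,285 × 125%/8⌋ = $36,919; SL = ⌊$207,985/6⌋ = $34,664 → take DB $36,919. Book value $199,366.
Year 4: DB = ⌊$199,366 × 125%/8⌋ = $31,150; SL = ⌊$171,066/5⌋ = $34,213 → take SL $34,213. Book value $165,153.
Year 5: DB = ⌊$165,153 × 125%/8⌋ = $25,805; SL = ⌊$136,853/4⌋ = $34,213 → take SL $34,213. Book value $130,940.

$34,213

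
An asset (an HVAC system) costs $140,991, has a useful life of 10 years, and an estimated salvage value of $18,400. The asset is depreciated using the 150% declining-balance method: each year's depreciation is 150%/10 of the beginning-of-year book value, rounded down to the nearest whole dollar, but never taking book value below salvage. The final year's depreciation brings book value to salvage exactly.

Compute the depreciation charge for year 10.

Depreciable base = $140,991 − $18,400 = $122,591.
Year 1: ⌊$140,991 × 150%/10⌋ = $21,148. Book value $119,843.
Year 2: ⌊$119,843 × 150%/10⌋ = $17,976. Book value $101,867.
Year 3: ⌊$101,867 × 150%/10⌋ = $15,280. Book value $86,587.
Year 4: ⌊$86,587 × 150%/10⌋ = $12,988. Book value $73,599.
Year 5: ⌊$73,599 × 150%/10⌋ = $11,039. Book value $62,560.
Year 6: ⌊$62,560 × 150%/10⌋ = $9,384. Book value $53,176.
Year 7: ⌊$53,176 × 150%/10⌋ = $7,976. Book value $45,200.
Year 8: ⌊$45,200 × 150%/10⌋ = $6,780. Book value $38,420.
Year 9: ⌊$38,420 × 150%/10⌋ = $5,763. Book value $32,657.
Year 10 (final): $32,657 − $18,400 = $14,257. Book value $18,400.

$14,257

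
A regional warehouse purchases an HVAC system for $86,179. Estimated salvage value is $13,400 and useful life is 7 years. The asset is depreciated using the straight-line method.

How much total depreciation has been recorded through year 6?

$62,382

Depreciable base = $86,179 − $13,400 = $72,779.
Annual expense = $72,779 / 7 = $10,397.
End of year 1: book value $75,782.
End of year 2: book value $65,385.
End of year 3: book value $54,988.
End of year 4: book value $44,591.
End of year 5: book value $34,194.
End of year 6: book value $23,797.
Accumulated through year 6 = $86,179 − $23,797 = $62,382.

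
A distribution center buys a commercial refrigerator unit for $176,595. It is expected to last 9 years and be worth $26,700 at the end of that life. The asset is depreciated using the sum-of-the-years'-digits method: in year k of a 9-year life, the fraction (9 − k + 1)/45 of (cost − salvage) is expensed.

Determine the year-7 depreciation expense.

$9,993

Depreciable base = $176,595 − $26,700 = $149,895.
Sum of the years' digits = 9+8+7+6+5+4+3+2+1 = 45.
Year 1: $149,895 × 9/45 = $29,979. Book value $146,616.
Year 2: $149,895 × 8/45 = $26,648. Book value $119,968.
Year 3: $149,895 × 7/45 = $23,317. Book value $96,651.
Year 4: $149,895 × 6/45 = $19,986. Book value $76,665.
Year 5: $149,895 × 5/45 = $16,655. Book value $60,010.
Year 6: $149,895 × 4/45 = $13,324. Book value $46,686.
Year 7: $149,895 × 3/45 = $9,993. Book value $36,693.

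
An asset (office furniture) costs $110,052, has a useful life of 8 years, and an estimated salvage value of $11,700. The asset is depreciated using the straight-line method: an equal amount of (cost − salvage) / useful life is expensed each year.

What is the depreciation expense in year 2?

$12,294

Depreciable base = $110,052 − $11,700 = $98,352.
Annual expense = $98,352 / 8 = $12,294.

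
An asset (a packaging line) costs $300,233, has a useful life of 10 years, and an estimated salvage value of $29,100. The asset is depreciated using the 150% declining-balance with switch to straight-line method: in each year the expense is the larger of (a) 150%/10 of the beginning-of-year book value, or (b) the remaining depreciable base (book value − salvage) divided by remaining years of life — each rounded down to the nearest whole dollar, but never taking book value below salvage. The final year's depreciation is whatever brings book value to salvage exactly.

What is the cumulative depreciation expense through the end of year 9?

Depreciable base = $300,233 − $29,100 = $271,133.
Year 1: DB = ⌊$300,233 × 150%/10⌋ = $45,034; SL = ⌊$271,133/10⌋ = $27,113 → take DB $45,034. Book value $255,199.
Year 2: DB = ⌊$255,199 × 150%/10⌋ = $38,279; SL = ⌊$226,099/9⌋ = $25,122 → take DB $38,279. Book value $216,920.
Year 3: DB = ⌊$216,920 × 150%/10⌋ = $32,538; SL = ⌊$187,820/8⌋ = $23,477 → take DB $32,538. Book value $184,382.
Year 4: DB = ⌊$184,382 × 150%/10⌋ = $27,657; SL = ⌊$155,282/7⌋ = $22,183 → take DB $27,657. Book value $156,725.
Year 5: DB = ⌊$156,725 × 150%/10⌋ = $23,508; SL = ⌊$127,625/6⌋ = $21,270 → take DB $23,508. Book value $133,217.
Year 6: DB = ⌊$133,217 × 150%/10⌋ = $19,982; SL = ⌊$104,117/5⌋ = $20,823 → take SL $20,823. Book value $112,394.
Year 7: DB = ⌊$112,394 × 150%/10⌋ = $16,859; SL = ⌊$83,294/4⌋ = $20,823 → take SL $20,823. Book value $91,571.
Year 8: DB = ⌊$91,571 × 150%/10⌋ = $13,735; SL = ⌊$62,471/3⌋ = $20,823 → take SL $20,823. Book value $70,748.
Year 9: DB = ⌊$70,748 × 150%/10⌋ = $10,612; SL = ⌊$41,648/2⌋ = $20,824 → take SL $20,824. Book value $49,924.
Accumulated through year 9 = $300,233 − $49,924 = $250,309.

$250,309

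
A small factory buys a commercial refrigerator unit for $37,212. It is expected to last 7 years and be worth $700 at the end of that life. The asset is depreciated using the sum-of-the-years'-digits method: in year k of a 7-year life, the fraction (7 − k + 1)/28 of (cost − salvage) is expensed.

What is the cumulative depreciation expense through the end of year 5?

$32,600

Depreciable base = $37,212 − $700 = $36,512.
Sum of the years' digits = 7+6+5+4+3+2+1 = 28.
Year 1: $36,512 × 7/28 = $9,128. Book value $28,084.
Year 2: $36,512 × 6/28 = $7,824. Book value $20,260.
Year 3: $36,512 × 5/28 = $6,520. Book value $13,740.
Year 4: $36,512 × 4/28 = $5,216. Book value $8,524.
Year 5: $36,512 × 3/28 = $3,912. Book value $4,612.
Accumulated through year 5 = $37,212 − $4,612 = $32,600.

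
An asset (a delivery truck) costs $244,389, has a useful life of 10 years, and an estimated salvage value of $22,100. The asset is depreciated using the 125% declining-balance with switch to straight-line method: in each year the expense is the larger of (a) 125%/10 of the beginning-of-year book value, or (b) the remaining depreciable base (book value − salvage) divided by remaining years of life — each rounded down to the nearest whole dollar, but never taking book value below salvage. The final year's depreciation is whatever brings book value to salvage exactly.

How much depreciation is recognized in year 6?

$20,193

Depreciable base = $244,389 − $22,100 = $222,289.
Year 1: DB = ⌊$244,389 × 125%/10⌋ = $30,548; SL = ⌊$222,289/10⌋ = $22,228 → take DB $30,548. Book value $213,841.
Year 2: DB = ⌊$213,841 × 125%/10⌋ = $26,730; SL = ⌊$191,741/9⌋ = $21,304 → take DB $26,730. Book value $187,111.
Year 3: DB = ⌊$187,111 × 125%/10⌋ = $23,388; SL = ⌊$165,011/8⌋ = $20,626 → take DB $23,388. Book value $163,723.
Year 4: DB = ⌊$163,723 × 125%/10⌋ = $20,465; SL = ⌊$141,623/7⌋ = $20,231 → take DB $20,465. Book value $143,258.
Year 5: DB = ⌊$143,258 × 125%/10⌋ = $17,907; SL = ⌊$121,158/6⌋ = $20,193 → take SL $20,193. Book value $123,065.
Year 6: DB = ⌊$123,065 × 125%/10⌋ = $15,383; SL = ⌊$100,965/5⌋ = $20,193 → take SL $20,193. Book value $102,872.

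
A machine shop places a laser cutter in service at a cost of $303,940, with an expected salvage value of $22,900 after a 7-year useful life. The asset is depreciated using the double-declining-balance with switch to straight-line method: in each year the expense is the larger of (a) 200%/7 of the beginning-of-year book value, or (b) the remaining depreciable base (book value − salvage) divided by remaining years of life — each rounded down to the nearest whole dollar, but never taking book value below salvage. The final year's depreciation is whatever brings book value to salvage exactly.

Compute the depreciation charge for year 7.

Depreciable base = $303,940 − $22,900 = $281,040.
Year 1: DB = ⌊$303,940 × 200%/7⌋ = $86,840; SL = ⌊$281,040/7⌋ = $40,148 → take DB $86,840. Book value $217,100.
Year 2: DB = ⌊$217,100 × 200%/7⌋ = $62,028; SL = ⌊$194,200/6⌋ = $32,366 → take DB $62,028. Book value $155,072.
Year 3: DB = ⌊$155,072 × 200%/7⌋ = $44,306; SL = ⌊$132,172/5⌋ = $26,434 → take DB $44,306. Book value $110,766.
Year 4: DB = ⌊$110,766 × 200%/7⌋ = $31,647; SL = ⌊$87,866/4⌋ = $21,966 → take DB $31,647. Book value $79,119.
Year 5: DB = ⌊$79,119 × 200%/7⌋ = $22,605; SL = ⌊$56,219/3⌋ = $18,739 → take DB $22,605. Book value $56,514.
Year 6: DB = ⌊$56,514 × 200%/7⌋ = $16,146; SL = ⌊$33,614/2⌋ = $16,807 → take SL $16,807. Book value $39,707.
Year 7 (final): $39,707 − $22,900 = $16,807. Book value $22,900.

$16,807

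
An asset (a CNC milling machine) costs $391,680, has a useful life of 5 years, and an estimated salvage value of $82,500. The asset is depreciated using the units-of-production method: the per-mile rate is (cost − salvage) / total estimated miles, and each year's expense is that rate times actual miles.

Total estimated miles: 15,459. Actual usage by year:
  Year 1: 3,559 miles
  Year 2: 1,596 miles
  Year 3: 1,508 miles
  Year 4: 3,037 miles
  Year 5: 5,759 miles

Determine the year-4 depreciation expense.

Depreciable base = $391,680 − $82,500 = $309,180.
Rate = $309,180 / 15,459 miles = $20 per mile.
Year 1: 3,559 × $20 = $71,180. Book value $320,500.
Year 2: 1,596 × $20 = $31,920. Book value $288,580.
Year 3: 1,508 × $20 = $30,160. Book value $258,420.
Year 4: 3,037 × $20 = $60,740. Book value $197,680.

$60,740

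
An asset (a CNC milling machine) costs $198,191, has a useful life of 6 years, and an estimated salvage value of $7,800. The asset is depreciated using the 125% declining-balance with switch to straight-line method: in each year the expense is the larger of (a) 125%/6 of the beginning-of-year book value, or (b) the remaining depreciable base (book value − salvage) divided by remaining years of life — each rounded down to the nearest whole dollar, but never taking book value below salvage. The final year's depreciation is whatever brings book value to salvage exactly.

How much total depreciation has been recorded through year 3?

$103,079

Depreciable base = $198,191 − $7,800 = $190,391.
Year 1: DB = ⌊$198,191 × 125%/6⌋ = $41,289; SL = ⌊$190,391/6⌋ = $31,731 → take DB $41,289. Book value $156,902.
Year 2: DB = ⌊$156,902 × 125%/6⌋ = $32,687; SL = ⌊$149,102/5⌋ = $29,820 → take DB $32,687. Book value $124,215.
Year 3: DB = ⌊$124,215 × 125%/6⌋ = $25,878; SL = ⌊$116,415/4⌋ = $29,103 → take SL $29,103. Book value $95,112.
Accumulated through year 3 = $198,191 − $95,112 = $103,079.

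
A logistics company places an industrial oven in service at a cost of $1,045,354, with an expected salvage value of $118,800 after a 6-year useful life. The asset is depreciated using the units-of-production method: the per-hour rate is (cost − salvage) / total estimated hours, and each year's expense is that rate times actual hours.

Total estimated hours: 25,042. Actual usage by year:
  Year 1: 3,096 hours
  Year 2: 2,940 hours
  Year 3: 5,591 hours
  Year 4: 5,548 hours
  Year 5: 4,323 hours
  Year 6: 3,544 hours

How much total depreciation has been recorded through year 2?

Depreciable base = $1,045,354 − $118,800 = $926,554.
Rate = $926,554 / 25,042 hours = $37 per hour.
Year 1: 3,096 × $37 = $114,552. Book value $930,802.
Year 2: 2,940 × $37 = $108,780. Book value $822,022.
Accumulated through year 2 = $1,045,354 − $822,022 = $223,332.

$223,332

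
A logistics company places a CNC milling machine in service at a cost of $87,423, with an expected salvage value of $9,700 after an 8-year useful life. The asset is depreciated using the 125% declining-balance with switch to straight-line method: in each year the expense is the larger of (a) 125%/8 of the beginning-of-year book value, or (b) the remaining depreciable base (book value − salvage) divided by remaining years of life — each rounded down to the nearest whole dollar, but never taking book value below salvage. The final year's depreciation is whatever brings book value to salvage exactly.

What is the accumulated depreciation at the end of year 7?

$69,160

Depreciable base = $87,423 − $9,700 = $77,723.
Year 1: DB = ⌊$87,423 × 125%/8⌋ = $13,659; SL = ⌊$77,723/8⌋ = $9,715 → take DB $13,659. Book value $73,764.
Year 2: DB = ⌊$73,764 × 125%/8⌋ = $11,525; SL = ⌊$64,064/7⌋ = $9,152 → take DB $11,525. Book value $62,239.
Year 3: DB = ⌊$62,239 × 125%/8⌋ = $9,724; SL = ⌊$52,539/6⌋ = $8,756 → take DB $9,724. Book value $52,515.
Year 4: DB = ⌊$52,515 × 125%/8⌋ = $8,205; SL = ⌊$42,815/5⌋ = $8,563 → take SL $8,563. Book value $43,952.
Year 5: DB = ⌊$43,952 × 125%/8⌋ = $6,867; SL = ⌊$34,252/4⌋ = $8,563 → take SL $8,563. Book value $35,389.
Year 6: DB = ⌊$35,389 × 125%/8⌋ = $5,529; SL = ⌊$25,689/3⌋ = $8,563 → take SL $8,563. Book value $26,826.
Year 7: DB = ⌊$26,826 × 125%/8⌋ = $4,191; SL = ⌊$17,126/2⌋ = $8,563 → take SL $8,563. Book value $18,263.
Accumulated through year 7 = $87,423 − $18,263 = $69,160.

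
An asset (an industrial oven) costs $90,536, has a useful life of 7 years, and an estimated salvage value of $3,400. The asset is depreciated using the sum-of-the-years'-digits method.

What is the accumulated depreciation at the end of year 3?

Depreciable base = $90,536 − $3,400 = $87,136.
Sum of the years' digits = 7+6+5+4+3+2+1 = 28.
Year 1: $87,136 × 7/28 = $21,784. Book value $68,752.
Year 2: $87,136 × 6/28 = $18,672. Book value $50,080.
Year 3: $87,136 × 5/28 = $15,560. Book value $34,520.
Accumulated through year 3 = $90,536 − $34,520 = $56,016.

$56,016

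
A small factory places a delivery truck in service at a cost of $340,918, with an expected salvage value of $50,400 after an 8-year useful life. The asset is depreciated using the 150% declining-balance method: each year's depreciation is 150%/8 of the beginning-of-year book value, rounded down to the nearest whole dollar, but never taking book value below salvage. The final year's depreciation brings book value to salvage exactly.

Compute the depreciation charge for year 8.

Depreciable base = $340,918 − $50,400 = $290,518.
Year 1: ⌊$340,918 × 150%/8⌋ = $63,922. Book value $276,996.
Year 2: ⌊$276,996 × 150%/8⌋ = $51,936. Book value $225,060.
Year 3: ⌊$225,060 × 150%/8⌋ = $42,198. Book value $182,862.
Year 4: ⌊$182,862 × 150%/8⌋ = $34,286. Book value $148,576.
Year 5: ⌊$148,576 × 150%/8⌋ = $27,858. Book value $120,718.
Year 6: ⌊$120,718 × 150%/8⌋ = $22,634. Book value $98,084.
Year 7: ⌊$98,084 × 150%/8⌋ = $18,390. Book value $79,694.
Year 8 (final): $79,694 − $50,400 = $29,294. Book value $50,400.

$29,294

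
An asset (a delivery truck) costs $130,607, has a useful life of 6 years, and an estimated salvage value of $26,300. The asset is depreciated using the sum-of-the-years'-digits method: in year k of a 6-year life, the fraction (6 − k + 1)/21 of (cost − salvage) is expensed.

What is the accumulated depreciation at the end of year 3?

$74,505

Depreciable base = $130,607 − $26,300 = $104,307.
Sum of the years' digits = 6+5+4+3+2+1 = 21.
Year 1: $104,307 × 6/21 = $29,802. Book value $100,805.
Year 2: $104,307 × 5/21 = $24,835. Book value $75,970.
Year 3: $104,307 × 4/21 = $19,868. Book value $56,102.
Accumulated through year 3 = $130,607 − $56,102 = $74,505.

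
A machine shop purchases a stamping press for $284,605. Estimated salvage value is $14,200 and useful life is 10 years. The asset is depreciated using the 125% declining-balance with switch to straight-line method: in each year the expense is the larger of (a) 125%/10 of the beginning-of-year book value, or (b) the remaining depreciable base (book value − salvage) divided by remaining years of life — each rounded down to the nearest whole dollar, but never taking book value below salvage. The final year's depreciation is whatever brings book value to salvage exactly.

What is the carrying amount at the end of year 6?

Depreciable base = $284,605 − $14,200 = $270,405.
Year 1: DB = ⌊$284,605 × 125%/10⌋ = $35,575; SL = ⌊$270,405/10⌋ = $27,040 → take DB $35,575. Book value $249,030.
Year 2: DB = ⌊$249,030 × 125%/10⌋ = $31,128; SL = ⌊$234,830/9⌋ = $26,092 → take DB $31,128. Book value $217,902.
Year 3: DB = ⌊$217,902 × 125%/10⌋ = $27,237; SL = ⌊$203,702/8⌋ = $25,462 → take DB $27,237. Book value $190,665.
Year 4: DB = ⌊$190,665 × 125%/10⌋ = $23,833; SL = ⌊$176,465/7⌋ = $25,209 → take SL $25,209. Book value $165,456.
Year 5: DB = ⌊$165,456 × 125%/10⌋ = $20,682; SL = ⌊$151,256/6⌋ = $25,209 → take SL $25,209. Book value $140,247.
Year 6: DB = ⌊$140,247 × 125%/10⌋ = $17,530; SL = ⌊$126,047/5⌋ = $25,209 → take SL $25,209. Book value $115,038.

$115,038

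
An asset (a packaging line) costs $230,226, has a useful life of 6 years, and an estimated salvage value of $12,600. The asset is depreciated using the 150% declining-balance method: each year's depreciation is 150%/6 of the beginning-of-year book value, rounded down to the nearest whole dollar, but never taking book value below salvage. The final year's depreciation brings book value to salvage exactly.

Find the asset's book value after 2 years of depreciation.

$129,503

Depreciable base = $230,226 − $12,600 = $217,626.
Year 1: ⌊$230,226 × 150%/6⌋ = $57,556. Book value $172,670.
Year 2: ⌊$172,670 × 150%/6⌋ = $43,167. Book value $129,503.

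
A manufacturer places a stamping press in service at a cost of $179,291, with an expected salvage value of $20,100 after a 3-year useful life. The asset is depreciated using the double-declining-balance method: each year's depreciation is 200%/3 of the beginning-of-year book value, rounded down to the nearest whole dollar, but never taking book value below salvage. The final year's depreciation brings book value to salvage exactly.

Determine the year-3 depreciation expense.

Depreciable base = $179,291 − $20,100 = $159,191.
Year 1: ⌊$179,291 × 200%/3⌋ = $119,527. Book value $59,764.
Year 2: ⌊$59,764 × 200%/3⌋ = $39,842, capped at $39,664. Book value $20,100.
Year 3 (final): $20,100 − $20,100 = $0. Book value $20,100.

$0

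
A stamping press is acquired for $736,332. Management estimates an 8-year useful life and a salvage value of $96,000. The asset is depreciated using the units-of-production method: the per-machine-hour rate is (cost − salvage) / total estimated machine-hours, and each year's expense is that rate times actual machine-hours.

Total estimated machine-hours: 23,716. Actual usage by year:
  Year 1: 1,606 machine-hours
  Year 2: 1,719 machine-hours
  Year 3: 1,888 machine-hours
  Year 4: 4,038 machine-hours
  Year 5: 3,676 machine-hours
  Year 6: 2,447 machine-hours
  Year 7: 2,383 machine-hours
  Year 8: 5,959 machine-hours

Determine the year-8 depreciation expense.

Depreciable base = $736,332 − $96,000 = $640,332.
Rate = $640,332 / 23,716 machine-hours = $27 per machine-hour.
Year 1: 1,606 × $27 = $43,362. Book value $692,970.
Year 2: 1,719 × $27 = $46,413. Book value $646,557.
Year 3: 1,888 × $27 = $50,976. Book value $595,581.
Year 4: 4,038 × $27 = $109,026. Book value $486,555.
Year 5: 3,676 × $27 = $99,252. Book value $387,303.
Year 6: 2,447 × $27 = $66,069. Book value $321,234.
Year 7: 2,383 × $27 = $64,341. Book value $256,893.
Year 8: 5,959 × $27 = $160,893. Book value $96,000.

$160,893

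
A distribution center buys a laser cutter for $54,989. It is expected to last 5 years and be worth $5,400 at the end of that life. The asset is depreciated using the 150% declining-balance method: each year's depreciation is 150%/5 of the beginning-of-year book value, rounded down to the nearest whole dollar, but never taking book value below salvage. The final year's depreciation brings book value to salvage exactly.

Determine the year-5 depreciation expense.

Depreciable base = $54,989 − $5,400 = $49,589.
Year 1: ⌊$54,989 × 150%/5⌋ = $16,496. Book value $38,493.
Year 2: ⌊$38,493 × 150%/5⌋ = $11,547. Book value $26,946.
Year 3: ⌊$26,946 × 150%/5⌋ = $8,083. Book value $18,863.
Year 4: ⌊$18,863 × 150%/5⌋ = $5,658. Book value $13,205.
Year 5 (final): $13,205 − $5,400 = $7,805. Book value $5,400.

$7,805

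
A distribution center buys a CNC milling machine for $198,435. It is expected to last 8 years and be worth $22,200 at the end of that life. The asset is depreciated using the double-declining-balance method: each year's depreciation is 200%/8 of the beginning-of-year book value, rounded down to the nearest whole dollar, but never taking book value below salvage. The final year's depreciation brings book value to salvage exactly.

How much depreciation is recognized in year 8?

Depreciable base = $198,435 − $22,200 = $176,235.
Year 1: ⌊$198,435 × 200%/8⌋ = $49,608. Book value $148,827.
Year 2: ⌊$148,827 × 200%/8⌋ = $37,206. Book value $111,621.
Year 3: ⌊$111,621 × 200%/8⌋ = $27,905. Book value $83,716.
Year 4: ⌊$83,716 × 200%/8⌋ = $20,929. Book value $62,787.
Year 5: ⌊$62,787 × 200%/8⌋ = $15,696. Book value $47,091.
Year 6: ⌊$47,091 × 200%/8⌋ = $11,772. Book value $35,319.
Year 7: ⌊$35,319 × 200%/8⌋ = $8,829. Book value $26,490.
Year 8 (final): $26,490 − $22,200 = $4,290. Book value $22,200.

$4,290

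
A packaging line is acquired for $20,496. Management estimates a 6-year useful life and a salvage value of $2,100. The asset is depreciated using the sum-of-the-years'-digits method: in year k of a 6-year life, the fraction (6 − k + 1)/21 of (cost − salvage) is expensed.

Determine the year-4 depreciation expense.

$2,628

Depreciable base = $20,496 − $2,100 = $18,396.
Sum of the years' digits = 6+5+4+3+2+1 = 21.
Year 1: $18,396 × 6/21 = $5,256. Book value $15,240.
Year 2: $18,396 × 5/21 = $4,380. Book value $10,860.
Year 3: $18,396 × 4/21 = $3,504. Book value $7,356.
Year 4: $18,396 × 3/21 = $2,628. Book value $4,728.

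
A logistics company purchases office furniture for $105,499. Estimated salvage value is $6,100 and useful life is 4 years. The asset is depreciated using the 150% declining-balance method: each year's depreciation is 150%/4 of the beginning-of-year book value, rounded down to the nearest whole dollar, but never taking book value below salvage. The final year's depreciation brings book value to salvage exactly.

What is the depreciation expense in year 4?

Depreciable base = $105,499 − $6,100 = $99,399.
Year 1: ⌊$105,499 × 150%/4⌋ = $39,562. Book value $65,937.
Year 2: ⌊$65,937 × 150%/4⌋ = $24,726. Book value $41,211.
Year 3: ⌊$41,211 × 150%/4⌋ = $15,454. Book value $25,757.
Year 4 (final): $25,757 − $6,100 = $19,657. Book value $6,100.

$19,657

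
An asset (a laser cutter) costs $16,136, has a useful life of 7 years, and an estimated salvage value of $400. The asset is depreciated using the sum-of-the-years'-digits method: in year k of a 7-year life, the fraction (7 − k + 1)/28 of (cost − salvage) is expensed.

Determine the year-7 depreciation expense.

$562

Depreciable base = $16,136 − $400 = $15,736.
Sum of the years' digits = 7+6+5+4+3+2+1 = 28.
Year 1: $15,736 × 7/28 = $3,934. Book value $12,202.
Year 2: $15,736 × 6/28 = $3,372. Book value $8,830.
Year 3: $15,736 × 5/28 = $2,810. Book value $6,020.
Year 4: $15,736 × 4/28 = $2,248. Book value $3,772.
Year 5: $15,736 × 3/28 = $1,686. Book value $2,086.
Year 6: $15,736 × 2/28 = $1,124. Book value $962.
Year 7: $15,736 × 1/28 = $562. Book value $400.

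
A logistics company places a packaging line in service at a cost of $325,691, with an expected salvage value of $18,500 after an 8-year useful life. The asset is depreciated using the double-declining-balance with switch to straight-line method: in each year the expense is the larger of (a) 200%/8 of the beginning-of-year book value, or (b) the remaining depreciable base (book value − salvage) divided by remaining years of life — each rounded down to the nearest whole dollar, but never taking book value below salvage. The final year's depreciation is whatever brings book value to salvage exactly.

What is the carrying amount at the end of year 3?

$137,402

Depreciable base = $325,691 − $18,500 = $307,191.
Year 1: DB = ⌊$325,691 × 200%/8⌋ = $81,422; SL = ⌊$307,191/8⌋ = $38,398 → take DB $81,422. Book value $244,269.
Year 2: DB = ⌊$244,269 × 200%/8⌋ = $61,067; SL = ⌊$225,769/7⌋ = $32,252 → take DB $61,067. Book value $183,202.
Year 3: DB = ⌊$183,202 × 200%/8⌋ = $45,800; SL = ⌊$164,702/6⌋ = $27,450 → take DB $45,800. Book value $137,402.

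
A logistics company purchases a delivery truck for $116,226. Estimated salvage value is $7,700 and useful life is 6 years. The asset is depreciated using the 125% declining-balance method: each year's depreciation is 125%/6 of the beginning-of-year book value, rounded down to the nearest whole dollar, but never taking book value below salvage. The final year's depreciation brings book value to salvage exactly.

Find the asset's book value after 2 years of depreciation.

$72,844

Depreciable base = $116,226 − $7,700 = $108,526.
Year 1: ⌊$116,226 × 125%/6⌋ = $24,213. Book value $92,013.
Year 2: ⌊$92,013 × 125%/6⌋ = $19,169. Book value $72,844.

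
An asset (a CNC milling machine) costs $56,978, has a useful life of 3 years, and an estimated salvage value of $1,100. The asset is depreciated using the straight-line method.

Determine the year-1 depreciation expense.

Depreciable base = $56,978 − $1,100 = $55,878.
Annual expense = $55,878 / 3 = $18,626.

$18,626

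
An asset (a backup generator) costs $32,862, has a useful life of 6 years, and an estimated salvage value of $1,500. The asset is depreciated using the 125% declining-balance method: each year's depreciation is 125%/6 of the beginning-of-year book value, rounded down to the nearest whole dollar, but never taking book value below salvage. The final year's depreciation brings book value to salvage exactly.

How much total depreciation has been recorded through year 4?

Depreciable base = $32,862 − $1,500 = $31,362.
Year 1: ⌊$32,862 × 125%/6⌋ = $6,846. Book value $26,016.
Year 2: ⌊$26,016 × 125%/6⌋ = $5,420. Book value $20,596.
Year 3: ⌊$20,596 × 125%/6⌋ = $4,290. Book value $16,306.
Year 4: ⌊$16,306 × 125%/6⌋ = $3,397. Book value $12,909.
Accumulated through year 4 = $32,862 − $12,909 = $19,953.

$19,953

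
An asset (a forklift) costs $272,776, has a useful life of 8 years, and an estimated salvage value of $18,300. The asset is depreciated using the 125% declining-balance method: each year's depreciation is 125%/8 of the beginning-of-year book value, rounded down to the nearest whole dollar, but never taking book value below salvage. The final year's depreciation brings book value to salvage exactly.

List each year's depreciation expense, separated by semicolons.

Depreciable base = $272,776 − $18,300 = $254,476.
Year 1: ⌊$272,776 × 125%/8⌋ = $42,621. Book value $230,155.
Year 2: ⌊$230,155 × 125%/8⌋ = $35,961. Book value $194,194.
Year 3: ⌊$194,194 × 125%/8⌋ = $30,342. Book value $163,852.
Year 4: ⌊$163,852 × 125%/8⌋ = $25,601. Book value $138,251.
Year 5: ⌊$138,251 × 125%/8⌋ = $21,601. Book value $116,650.
Year 6: ⌊$116,650 × 125%/8⌋ = $18,226. Book value $98,424.
Year 7: ⌊$98,424 × 125%/8⌋ = $15,378. Book value $83,046.
Year 8 (final): $83,046 − $18,300 = $64,746. Book value $18,300.

$42,621; $35,961; $30,342; $25,601; $21,601; $18,226; $15,378; $64,746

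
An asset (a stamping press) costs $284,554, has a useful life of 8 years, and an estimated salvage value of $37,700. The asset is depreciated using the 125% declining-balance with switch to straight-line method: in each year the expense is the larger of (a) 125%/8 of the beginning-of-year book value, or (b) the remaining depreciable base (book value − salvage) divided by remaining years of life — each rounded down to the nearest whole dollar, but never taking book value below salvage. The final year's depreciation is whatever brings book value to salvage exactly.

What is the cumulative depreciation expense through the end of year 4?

Depreciable base = $284,554 − $37,700 = $246,854.
Year 1: DB = ⌊$284,554 × 125%/8⌋ = $44,461; SL = ⌊$246,854/8⌋ = $30,856 → take DB $44,461. Book value $240,093.
Year 2: DB = ⌊$240,093 × 125%/8⌋ = $37,514; SL = ⌊$202,393/7⌋ = $28,913 → take DB $37,514. Book value $202,579.
Year 3: DB = ⌊$202,579 × 125%/8⌋ = $31,652; SL = ⌊$164,879/6⌋ = $27,479 → take DB $31,652. Book value $170,927.
Year 4: DB = ⌊$170,927 × 125%/8⌋ = $26,707; SL = ⌊$133,227/5⌋ = $26,645 → take DB $26,707. Book value $144,220.
Accumulated through year 4 = $284,554 − $144,220 = $140,334.

$140,334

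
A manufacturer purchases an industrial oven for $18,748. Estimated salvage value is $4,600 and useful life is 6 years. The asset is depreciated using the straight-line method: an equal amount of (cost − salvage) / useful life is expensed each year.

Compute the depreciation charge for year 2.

Depreciable base = $18,748 − $4,600 = $14,148.
Annual expense = $14,148 / 6 = $2,358.

$2,358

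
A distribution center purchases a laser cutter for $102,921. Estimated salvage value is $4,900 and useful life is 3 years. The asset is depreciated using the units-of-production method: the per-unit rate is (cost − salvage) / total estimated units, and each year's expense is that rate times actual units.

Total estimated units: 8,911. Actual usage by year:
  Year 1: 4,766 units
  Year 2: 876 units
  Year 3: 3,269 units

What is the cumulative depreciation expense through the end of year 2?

$62,062

Depreciable base = $102,921 − $4,900 = $98,021.
Rate = $98,021 / 8,911 units = $11 per unit.
Year 1: 4,766 × $11 = $52,426. Book value $50,495.
Year 2: 876 × $11 = $9,636. Book value $40,859.
Accumulated through year 2 = $102,921 − $40,859 = $62,062.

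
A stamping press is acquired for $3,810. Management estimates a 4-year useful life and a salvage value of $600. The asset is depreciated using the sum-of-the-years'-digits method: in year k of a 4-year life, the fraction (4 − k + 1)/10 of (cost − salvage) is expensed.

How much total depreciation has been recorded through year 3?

Depreciable base = $3,810 − $600 = $3,210.
Sum of the years' digits = 4+3+2+1 = 10.
Year 1: $3,210 × 4/10 = $1,284. Book value $2,526.
Year 2: $3,210 × 3/10 = $963. Book value $1,563.
Year 3: $3,210 × 2/10 = $642. Book value $921.
Accumulated through year 3 = $3,810 − $921 = $2,889.

$2,889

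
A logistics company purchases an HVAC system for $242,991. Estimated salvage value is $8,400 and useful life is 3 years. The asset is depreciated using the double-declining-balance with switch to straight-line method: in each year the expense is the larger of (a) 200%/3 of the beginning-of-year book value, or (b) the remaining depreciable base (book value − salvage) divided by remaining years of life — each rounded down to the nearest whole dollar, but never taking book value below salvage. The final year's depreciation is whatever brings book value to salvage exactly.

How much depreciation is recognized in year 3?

Depreciable base = $242,991 − $8,400 = $234,591.
Year 1: DB = ⌊$242,991 × 200%/3⌋ = $161,994; SL = ⌊$234,591/3⌋ = $78,197 → take DB $161,994. Book value $80,997.
Year 2: DB = ⌊$80,997 × 200%/3⌋ = $53,998; SL = ⌊$72,597/2⌋ = $36,298 → take DB $53,998. Book value $26,999.
Year 3 (final): $26,999 − $8,400 = $18,599. Book value $8,400.

$18,599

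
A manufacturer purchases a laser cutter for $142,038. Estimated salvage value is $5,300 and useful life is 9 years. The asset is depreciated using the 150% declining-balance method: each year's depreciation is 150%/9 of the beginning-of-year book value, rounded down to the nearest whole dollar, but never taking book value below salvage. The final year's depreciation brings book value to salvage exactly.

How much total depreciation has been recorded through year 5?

Depreciable base = $142,038 − $5,300 = $136,738.
Year 1: ⌊$142,038 × 150%/9⌋ = $23,673. Book value $118,365.
Year 2: ⌊$118,365 × 150%/9⌋ = $19,727. Book value $98,638.
Year 3: ⌊$98,638 × 150%/9⌋ = $16,439. Book value $82,199.
Year 4: ⌊$82,199 × 150%/9⌋ = $13,699. Book value $68,500.
Year 5: ⌊$68,500 × 150%/9⌋ = $11,416. Book value $57,084.
Accumulated through year 5 = $142,038 − $57,084 = $84,954.

$84,954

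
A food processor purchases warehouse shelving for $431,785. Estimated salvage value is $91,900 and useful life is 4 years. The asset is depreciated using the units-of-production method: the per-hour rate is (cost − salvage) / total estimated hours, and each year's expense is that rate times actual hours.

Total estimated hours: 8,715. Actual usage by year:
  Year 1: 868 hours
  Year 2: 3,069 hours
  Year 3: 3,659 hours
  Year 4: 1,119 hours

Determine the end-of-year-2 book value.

$278,242

Depreciable base = $431,785 − $91,900 = $339,885.
Rate = $339,885 / 8,715 hours = $39 per hour.
Year 1: 868 × $39 = $33,852. Book value $397,933.
Year 2: 3,069 × $39 = $119,691. Book value $278,242.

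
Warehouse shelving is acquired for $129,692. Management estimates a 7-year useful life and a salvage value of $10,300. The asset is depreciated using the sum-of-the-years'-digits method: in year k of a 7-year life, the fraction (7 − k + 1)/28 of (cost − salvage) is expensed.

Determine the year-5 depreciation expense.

Depreciable base = $129,692 − $10,300 = $119,392.
Sum of the years' digits = 7+6+5+4+3+2+1 = 28.
Year 1: $119,392 × 7/28 = $29,848. Book value $99,844.
Year 2: $119,392 × 6/28 = $25,584. Book value $74,260.
Year 3: $119,392 × 5/28 = $21,320. Book value $52,940.
Year 4: $119,392 × 4/28 = $17,056. Book value $35,884.
Year 5: $119,392 × 3/28 = $12,792. Book value $23,092.

$12,792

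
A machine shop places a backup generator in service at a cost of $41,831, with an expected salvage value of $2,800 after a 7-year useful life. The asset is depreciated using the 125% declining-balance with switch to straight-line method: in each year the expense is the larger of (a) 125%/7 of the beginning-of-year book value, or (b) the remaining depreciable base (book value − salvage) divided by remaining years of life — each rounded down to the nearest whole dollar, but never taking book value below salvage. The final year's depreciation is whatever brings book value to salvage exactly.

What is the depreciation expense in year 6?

$5,085

Depreciable base = $41,831 − $2,800 = $39,031.
Year 1: DB = ⌊$41,831 × 125%/7⌋ = $7,469; SL = ⌊$39,031/7⌋ = $5,575 → take DB $7,469. Book value $34,362.
Year 2: DB = ⌊$34,362 × 125%/7⌋ = $6,136; SL = ⌊$31,562/6⌋ = $5,260 → take DB $6,136. Book value $28,226.
Year 3: DB = ⌊$28,226 × 125%/7⌋ = $5,040; SL = ⌊$25,426/5⌋ = $5,085 → take SL $5,085. Book value $23,141.
Year 4: DB = ⌊$23,141 × 125%/7⌋ = $4,132; SL = ⌊$20,341/4⌋ = $5,085 → take SL $5,085. Book value $18,056.
Year 5: DB = ⌊$18,056 × 125%/7⌋ = $3,224; SL = ⌊$15,256/3⌋ = $5,085 → take SL $5,085. Book value $12,971.
Year 6: DB = ⌊$12,971 × 125%/7⌋ = $2,316; SL = ⌊$10,171/2⌋ = $5,085 → take SL $5,085. Book value $7,886.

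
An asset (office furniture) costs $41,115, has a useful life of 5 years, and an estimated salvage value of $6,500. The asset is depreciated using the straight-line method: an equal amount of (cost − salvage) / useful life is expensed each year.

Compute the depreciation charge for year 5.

$6,923

Depreciable base = $41,115 − $6,500 = $34,615.
Annual expense = $34,615 / 5 = $6,923.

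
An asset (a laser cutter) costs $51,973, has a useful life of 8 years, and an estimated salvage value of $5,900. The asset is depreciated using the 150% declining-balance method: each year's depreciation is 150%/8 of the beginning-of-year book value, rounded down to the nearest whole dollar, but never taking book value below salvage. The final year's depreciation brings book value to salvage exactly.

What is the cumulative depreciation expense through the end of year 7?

$39,822

Depreciable base = $51,973 − $5,900 = $46,073.
Year 1: ⌊$51,973 × 150%/8⌋ = $9,744. Book value $42,229.
Year 2: ⌊$42,229 × 150%/8⌋ = $7,917. Book value $34,312.
Year 3: ⌊$34,312 × 150%/8⌋ = $6,433. Book value $27,879.
Year 4: ⌊$27,879 × 150%/8⌋ = $5,227. Book value $22,652.
Year 5: ⌊$22,652 × 150%/8⌋ = $4,247. Book value $18,405.
Year 6: ⌊$18,405 × 150%/8⌋ = $3,450. Book value $14,955.
Year 7: ⌊$14,955 × 150%/8⌋ = $2,804. Book value $12,151.
Accumulated through year 7 = $51,973 − $12,151 = $39,822.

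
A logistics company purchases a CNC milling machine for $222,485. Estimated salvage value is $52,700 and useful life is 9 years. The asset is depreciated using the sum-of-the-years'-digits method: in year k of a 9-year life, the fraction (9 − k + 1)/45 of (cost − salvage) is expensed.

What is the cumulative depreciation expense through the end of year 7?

$158,466

Depreciable base = $222,485 − $52,700 = $169,785.
Sum of the years' digits = 9+8+7+6+5+4+3+2+1 = 45.
Year 1: $169,785 × 9/45 = $33,957. Book value $188,528.
Year 2: $169,785 × 8/45 = $30,184. Book value $158,344.
Year 3: $169,785 × 7/45 = $26,411. Book value $131,933.
Year 4: $169,785 × 6/45 = $22,638. Book value $109,295.
Year 5: $169,785 × 5/45 = $18,865. Book value $90,430.
Year 6: $169,785 × 4/45 = $15,092. Book value $75,338.
Year 7: $169,785 × 3/45 = $11,319. Book value $64,019.
Accumulated through year 7 = $222,485 − $64,019 = $158,466.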